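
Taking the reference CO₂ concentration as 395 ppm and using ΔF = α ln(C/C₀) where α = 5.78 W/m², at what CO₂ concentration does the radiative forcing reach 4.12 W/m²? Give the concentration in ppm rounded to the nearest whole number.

C ≈ 806 ppm

Set 5.78 ln(C/395) = 4.12, so ln(C/395) = 4.12/5.78 = 0.71280.
Then C/395 = e^0.71280 = 2.03969, giving C = 395 × 2.03969 = 805.68 ppm.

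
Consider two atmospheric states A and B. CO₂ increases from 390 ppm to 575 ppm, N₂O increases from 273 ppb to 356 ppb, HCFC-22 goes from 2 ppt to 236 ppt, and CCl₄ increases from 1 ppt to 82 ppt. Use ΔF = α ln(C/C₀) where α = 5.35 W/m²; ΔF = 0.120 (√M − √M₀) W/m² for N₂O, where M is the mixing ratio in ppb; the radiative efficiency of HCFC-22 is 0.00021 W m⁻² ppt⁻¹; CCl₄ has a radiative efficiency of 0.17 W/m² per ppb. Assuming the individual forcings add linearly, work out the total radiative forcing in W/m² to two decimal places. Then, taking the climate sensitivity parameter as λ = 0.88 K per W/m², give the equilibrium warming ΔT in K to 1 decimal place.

CO₂: 5.35 × ln(575/390) = 5.35 × ln(1.47436) = 5.35 × 0.38822 = 2.0770 W/m².
N₂O: 0.120 × (√356 − √273) = 0.120 × (18.8680 − 16.5227) = 0.120 × 2.3453 = 0.2814 W/m².
HCFC-22: ΔF = 0.00021 × (236 − 2) = 0.00021 × 234 = 0.0491 W/m².
CCl₄: Δ = 82 − 1 = 81 ppt = 0.081 ppb; ΔF = 0.17 × 0.081 = 0.0138 W/m².
Total ΔF = 2.0770 + 0.2814 + 0.0491 + 0.0138 = 2.4213 W/m².
ΔT = λ ΔF = 0.88 × 2.42 = 2.1296 K.

ΔF = 2.42 W/m²; ΔT = 2.1 K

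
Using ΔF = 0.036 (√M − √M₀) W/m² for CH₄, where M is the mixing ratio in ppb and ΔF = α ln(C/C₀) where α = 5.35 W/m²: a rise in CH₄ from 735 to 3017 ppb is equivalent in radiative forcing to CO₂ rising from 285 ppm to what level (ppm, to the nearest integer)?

CH₄ forcing: 0.036 × (√3017 − √735) = 0.036 × (54.9272 − 27.1109) = 0.036 × 27.8163 = 1.00139 W/m².
Set 5.35 ln(C/285) = 1.00139: ln(C/285) = 1.00139/5.35 = 0.18718, so C = 285 × e^0.18718 = 285 × 1.20584 = 343.66 ppm.

C ≈ 344 ppm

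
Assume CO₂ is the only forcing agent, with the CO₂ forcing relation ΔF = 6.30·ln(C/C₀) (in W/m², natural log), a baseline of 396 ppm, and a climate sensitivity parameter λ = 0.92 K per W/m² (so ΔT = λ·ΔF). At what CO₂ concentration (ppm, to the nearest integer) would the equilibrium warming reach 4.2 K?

C ≈ 817 ppm

Required forcing: ΔF = ΔT/λ = 4.2/0.92 = 4.5652 W/m².
Then ln(C/396) = ΔF/6.30 = 4.5652/6.30 = 0.72463.
So C = 396 × e^0.72463 = 396 × 2.06397 = 817.33 ppm.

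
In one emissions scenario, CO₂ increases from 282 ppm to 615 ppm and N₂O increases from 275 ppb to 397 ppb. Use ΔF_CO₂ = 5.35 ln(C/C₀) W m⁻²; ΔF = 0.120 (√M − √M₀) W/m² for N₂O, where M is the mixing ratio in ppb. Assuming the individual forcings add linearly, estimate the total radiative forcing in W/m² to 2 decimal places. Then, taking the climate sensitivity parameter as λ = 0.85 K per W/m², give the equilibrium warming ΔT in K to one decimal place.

ΔF = 4.57 W/m²; ΔT = 3.9 K

CO₂: 5.35 × ln(615/282) = 5.35 × ln(2.18085) = 5.35 × 0.77971 = 4.1714 W/m².
N₂O: 0.120 × (√397 − √275) = 0.120 × (19.9249 − 16.5831) = 0.120 × 3.3418 = 0.4010 W/m².
Total ΔF = 4.1714 + 0.4010 = 4.5724 W/m².
ΔT = λ ΔF = 0.85 × 4.57 = 3.8845 K.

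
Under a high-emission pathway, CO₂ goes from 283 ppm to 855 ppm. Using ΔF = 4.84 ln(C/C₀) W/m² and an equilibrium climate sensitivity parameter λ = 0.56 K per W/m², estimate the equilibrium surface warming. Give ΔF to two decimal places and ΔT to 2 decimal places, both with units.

ΔF = 5.35 W/m²; ΔT = 3.00 K

CO₂: 4.84 × ln(855/283) = 4.84 × ln(3.02120) = 4.84 × 1.10565 = 5.3513 W/m².
ΔT = λ ΔF = 0.56 × 5.35 = 2.9960 K.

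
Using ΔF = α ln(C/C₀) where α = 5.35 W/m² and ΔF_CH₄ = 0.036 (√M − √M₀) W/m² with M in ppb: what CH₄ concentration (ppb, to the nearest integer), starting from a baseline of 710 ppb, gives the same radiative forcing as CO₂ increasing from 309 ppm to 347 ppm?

CO₂ forcing: 5.35 × ln(347/309) = 5.35 × 0.115984 = 0.62051 W/m².
Set 0.036(√M − √710) = 0.62051: √M = 0.62051/0.036 + √710 = 17.2364 + 26.6458 = 43.8822.
M = (43.8822)² = 1925.65 ppb.

M ≈ 1926 ppb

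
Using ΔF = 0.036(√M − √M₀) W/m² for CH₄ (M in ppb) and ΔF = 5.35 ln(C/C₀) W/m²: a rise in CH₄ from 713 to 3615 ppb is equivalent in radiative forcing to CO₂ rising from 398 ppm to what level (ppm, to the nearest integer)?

C ≈ 498 ppm

CH₄ forcing: 0.036 × (√3615 − √713) = 0.036 × (60.1249 − 26.7021) = 0.036 × 33.4228 = 1.20322 W/m².
Set 5.35 ln(C/398) = 1.20322: ln(C/398) = 1.20322/5.35 = 0.22490, so C = 398 × e^0.22490 = 398 × 1.25220 = 498.38 ppm.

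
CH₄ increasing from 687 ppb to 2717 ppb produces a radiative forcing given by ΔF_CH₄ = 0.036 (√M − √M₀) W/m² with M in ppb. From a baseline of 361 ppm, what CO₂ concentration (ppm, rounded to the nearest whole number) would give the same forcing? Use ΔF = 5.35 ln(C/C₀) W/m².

C ≈ 430 ppm

CH₄ forcing: 0.036 × (√2717 − √687) = 0.036 × (52.1249 − 26.2107) = 0.036 × 25.9142 = 0.93291 W/m².
Set 5.35 ln(C/361) = 0.93291: ln(C/361) = 0.93291/5.35 = 0.17438, so C = 361 × e^0.17438 = 361 × 1.19051 = 429.77 ppm.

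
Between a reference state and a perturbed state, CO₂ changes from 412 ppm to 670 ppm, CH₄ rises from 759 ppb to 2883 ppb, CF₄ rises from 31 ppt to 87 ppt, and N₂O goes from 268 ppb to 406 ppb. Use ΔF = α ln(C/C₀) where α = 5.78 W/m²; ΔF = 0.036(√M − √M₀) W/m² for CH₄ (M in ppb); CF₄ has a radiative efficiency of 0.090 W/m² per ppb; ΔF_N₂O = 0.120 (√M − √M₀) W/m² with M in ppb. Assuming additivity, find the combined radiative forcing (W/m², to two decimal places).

CO₂: 5.78 × ln(670/412) = 5.78 × ln(1.62621) = 5.78 × 0.48625 = 2.8105 W/m².
CH₄: 0.036 × (√2883 − √759) = 0.036 × (53.6936 − 27.5500) = 0.036 × 26.1436 = 0.9412 W/m².
CF₄: Δ = 87 − 31 = 56 ppt = 0.056 ppb; ΔF = 0.090 × 0.056 = 0.0050 W/m².
N₂O: 0.120 × (√406 − √268) = 0.120 × (20.1494 − 16.3707) = 0.120 × 3.7787 = 0.4534 W/m².
Total ΔF = 2.8105 + 0.9412 + 0.0050 + 0.4534 = 4.2101 W/m².

ΔF = 4.21 W/m²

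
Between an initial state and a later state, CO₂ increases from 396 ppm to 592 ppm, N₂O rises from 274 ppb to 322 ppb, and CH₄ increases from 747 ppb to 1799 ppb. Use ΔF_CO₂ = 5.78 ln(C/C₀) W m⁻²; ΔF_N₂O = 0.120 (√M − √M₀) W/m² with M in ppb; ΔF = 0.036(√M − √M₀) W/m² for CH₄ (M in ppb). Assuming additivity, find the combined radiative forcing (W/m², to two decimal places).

CO₂: 5.78 × ln(592/396) = 5.78 × ln(1.49495) = 5.78 × 0.40209 = 2.3241 W/m².
N₂O: 0.120 × (√322 − √274) = 0.120 × (17.9444 − 16.5529) = 0.120 × 1.3915 = 0.1670 W/m².
CH₄: 0.036 × (√1799 − √747) = 0.036 × (42.4146 − 27.3313) = 0.036 × 15.0833 = 0.5430 W/m².
Total ΔF = 2.3241 + 0.1670 + 0.5430 = 3.0341 W/m².

ΔF = 3.03 W/m²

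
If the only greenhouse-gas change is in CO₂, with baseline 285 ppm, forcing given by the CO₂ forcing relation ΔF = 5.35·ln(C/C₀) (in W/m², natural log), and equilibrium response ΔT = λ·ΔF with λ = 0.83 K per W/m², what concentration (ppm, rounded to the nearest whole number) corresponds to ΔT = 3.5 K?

C ≈ 627 ppm

Required forcing: ΔF = ΔT/λ = 3.5/0.83 = 4.2169 W/m².
Then ln(C/285) = ΔF/5.35 = 4.2169/5.35 = 0.78821.
So C = 285 × e^0.78821 = 285 × 2.19946 = 626.85 ppm.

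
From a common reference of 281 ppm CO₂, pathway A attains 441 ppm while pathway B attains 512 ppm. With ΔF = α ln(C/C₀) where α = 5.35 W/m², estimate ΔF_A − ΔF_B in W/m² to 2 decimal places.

ΔF_A = 5.35 ln(441/281) = 5.35 × 0.45069 = 2.4112 W/m².
ΔF_B = 5.35 ln(512/281) = 5.35 × 0.59997 = 3.2098 W/m².
Difference: 2.4112 − 3.2098 = -0.7986 W/m².

ΔF_A − ΔF_B = -0.80 W/m²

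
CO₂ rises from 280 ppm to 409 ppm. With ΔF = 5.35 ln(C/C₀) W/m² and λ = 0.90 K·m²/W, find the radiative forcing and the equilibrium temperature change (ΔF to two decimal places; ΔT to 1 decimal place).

ΔF = 2.03 W/m²; ΔT = 1.8 K

CO₂: 5.35 × ln(409/280) = 5.35 × ln(1.46071) = 5.35 × 0.37892 = 2.0272 W/m².
ΔT = λ ΔF = 0.90 × 2.03 = 1.8270 K.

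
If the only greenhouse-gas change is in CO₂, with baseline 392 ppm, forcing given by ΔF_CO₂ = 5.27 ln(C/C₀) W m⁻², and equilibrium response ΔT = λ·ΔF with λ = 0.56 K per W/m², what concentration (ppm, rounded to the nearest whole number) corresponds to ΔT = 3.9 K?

Required forcing: ΔF = ΔT/λ = 3.9/0.56 = 6.9643 W/m².
Then ln(C/392) = ΔF/5.27 = 6.9643/5.27 = 1.32150.
So C = 392 × e^1.32150 = 392 × 3.74904 = 1469.62 ppm.

C ≈ 1470 ppm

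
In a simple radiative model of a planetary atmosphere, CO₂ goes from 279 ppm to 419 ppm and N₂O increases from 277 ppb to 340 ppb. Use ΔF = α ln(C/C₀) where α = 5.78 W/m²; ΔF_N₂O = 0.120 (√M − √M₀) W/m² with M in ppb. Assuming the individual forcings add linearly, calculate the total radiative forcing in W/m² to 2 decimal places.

CO₂: 5.78 × ln(419/279) = 5.78 × ln(1.50179) = 5.78 × 0.40666 = 2.3505 W/m².
N₂O: 0.120 × (√340 − √277) = 0.120 × (18.4391 − 16.6433) = 0.120 × 1.7958 = 0.2155 W/m².
Total ΔF = 2.3505 + 0.2155 = 2.5660 W/m².

ΔF = 2.57 W/m²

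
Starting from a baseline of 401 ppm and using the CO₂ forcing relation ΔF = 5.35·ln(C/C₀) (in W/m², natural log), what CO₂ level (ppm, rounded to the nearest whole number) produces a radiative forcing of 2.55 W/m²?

Set 5.35 ln(C/401) = 2.55, so ln(C/401) = 2.55/5.35 = 0.47664.
Then C/401 = e^0.47664 = 1.61065, giving C = 401 × 1.61065 = 645.87 ppm.

C ≈ 646 ppm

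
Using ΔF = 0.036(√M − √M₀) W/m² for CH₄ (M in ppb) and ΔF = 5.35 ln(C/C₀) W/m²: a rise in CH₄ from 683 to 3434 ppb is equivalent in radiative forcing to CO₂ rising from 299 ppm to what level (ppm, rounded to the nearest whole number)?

C ≈ 372 ppm

CH₄ forcing: 0.036 × (√3434 − √683) = 0.036 × (58.6003 − 26.1343) = 0.036 × 32.4660 = 1.16878 W/m².
Set 5.35 ln(C/299) = 1.16878: ln(C/299) = 1.16878/5.35 = 0.21846, so C = 299 × e^0.21846 = 299 × 1.24416 = 372.00 ppm.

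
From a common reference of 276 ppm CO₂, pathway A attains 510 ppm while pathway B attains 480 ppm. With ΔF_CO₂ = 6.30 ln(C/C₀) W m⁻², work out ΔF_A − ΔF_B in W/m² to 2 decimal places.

ΔF_A = 6.30 ln(510/276) = 6.30 × 0.61401 = 3.8683 W/m².
ΔF_B = 6.30 ln(480/276) = 6.30 × 0.55339 = 3.4864 W/m².
Difference: 3.8683 − 3.4864 = 0.3819 W/m².

ΔF_A − ΔF_B = 0.38 W/m²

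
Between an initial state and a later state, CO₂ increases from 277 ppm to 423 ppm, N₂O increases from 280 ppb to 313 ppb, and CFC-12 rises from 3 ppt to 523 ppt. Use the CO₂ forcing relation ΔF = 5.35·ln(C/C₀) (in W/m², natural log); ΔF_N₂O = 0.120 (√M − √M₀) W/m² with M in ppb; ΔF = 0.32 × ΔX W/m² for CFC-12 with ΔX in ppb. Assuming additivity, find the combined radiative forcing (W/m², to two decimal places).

CO₂: 5.35 × ln(423/277) = 5.35 × ln(1.52708) = 5.35 × 0.42336 = 2.2650 W/m².
N₂O: 0.120 × (√313 − √280) = 0.120 × (17.6918 − 16.7332) = 0.120 × 0.9586 = 0.1150 W/m².
CFC-12: Δ = 523 − 3 = 520 ppt = 0.520 ppb; ΔF = 0.32 × 0.520 = 0.1664 W/m².
Total ΔF = 2.2650 + 0.1150 + 0.1664 = 2.5464 W/m².

ΔF = 2.55 W/m²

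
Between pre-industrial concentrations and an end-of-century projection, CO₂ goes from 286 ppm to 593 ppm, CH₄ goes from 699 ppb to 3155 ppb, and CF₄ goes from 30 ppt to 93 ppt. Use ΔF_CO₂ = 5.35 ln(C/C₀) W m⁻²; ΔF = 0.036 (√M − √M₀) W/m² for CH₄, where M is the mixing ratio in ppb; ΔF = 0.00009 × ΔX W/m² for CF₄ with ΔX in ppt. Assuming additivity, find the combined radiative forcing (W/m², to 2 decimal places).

ΔF = 4.98 W/m²

CO₂: 5.35 × ln(593/286) = 5.35 × ln(2.07343) = 5.35 × 0.72920 = 3.9012 W/m².
CH₄: 0.036 × (√3155 − √699) = 0.036 × (56.1694 − 26.4386) = 0.036 × 29.7308 = 1.0703 W/m².
CF₄: ΔF = 0.00009 × (93 − 30) = 0.00009 × 63 = 0.0057 W/m².
Total ΔF = 3.9012 + 1.0703 + 0.0057 = 4.9772 W/m².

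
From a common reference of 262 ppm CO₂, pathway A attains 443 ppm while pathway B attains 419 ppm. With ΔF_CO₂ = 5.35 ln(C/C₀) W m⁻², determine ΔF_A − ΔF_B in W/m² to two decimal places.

ΔF_A − ΔF_B = 0.30 W/m²

ΔF_A = 5.35 ln(443/262) = 5.35 × 0.52523 = 2.8100 W/m².
ΔF_B = 5.35 ln(419/262) = 5.35 × 0.46953 = 2.5120 W/m².
Difference: 2.8100 − 2.5120 = 0.2980 W/m².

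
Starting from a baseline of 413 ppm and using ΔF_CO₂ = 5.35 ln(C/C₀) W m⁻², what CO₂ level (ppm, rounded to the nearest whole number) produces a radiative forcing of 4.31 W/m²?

Set 5.35 ln(C/413) = 4.31, so ln(C/413) = 4.31/5.35 = 0.80561.
Then C/413 = e^0.80561 = 2.23806, giving C = 413 × 2.23806 = 924.32 ppm.

C ≈ 924 ppm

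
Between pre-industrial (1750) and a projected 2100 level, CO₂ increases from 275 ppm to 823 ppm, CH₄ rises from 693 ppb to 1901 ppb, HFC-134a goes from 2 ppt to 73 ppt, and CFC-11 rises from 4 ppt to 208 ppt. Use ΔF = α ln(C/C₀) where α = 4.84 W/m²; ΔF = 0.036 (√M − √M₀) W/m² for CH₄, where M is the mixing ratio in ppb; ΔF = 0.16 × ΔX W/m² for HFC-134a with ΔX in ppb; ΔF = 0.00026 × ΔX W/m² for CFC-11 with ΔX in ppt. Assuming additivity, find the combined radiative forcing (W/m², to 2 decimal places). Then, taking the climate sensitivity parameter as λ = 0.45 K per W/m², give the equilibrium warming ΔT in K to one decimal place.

ΔF = 5.99 W/m²; ΔT = 2.7 K

CO₂: 4.84 × ln(823/275) = 4.84 × ln(2.99273) = 4.84 × 1.09619 = 5.3056 W/m².
CH₄: 0.036 × (√1901 − √693) = 0.036 × (43.6005 − 26.3249) = 0.036 × 17.2756 = 0.6219 W/m².
HFC-134a: Δ = 73 − 2 = 71 ppt = 0.071 ppb; ΔF = 0.16 × 0.071 = 0.0114 W/m².
CFC-11: ΔF = 0.00026 × (208 − 4) = 0.00026 × 204 = 0.0530 W/m².
Total ΔF = 5.3056 + 0.6219 + 0.0114 + 0.0530 = 5.9919 W/m².
ΔT = λ ΔF = 0.45 × 5.99 = 2.6955 K.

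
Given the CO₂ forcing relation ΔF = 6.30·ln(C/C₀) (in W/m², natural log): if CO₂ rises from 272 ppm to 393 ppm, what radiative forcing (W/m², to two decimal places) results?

ΔF = 2.32 W/m²

CO₂ absorption bands are partially saturated, so forcing scales with the logarithm of the concentration ratio.
CO₂: 6.30 × ln(393/272) = 6.30 × ln(1.44485) = 6.30 × 0.36801 = 2.3185 W/m².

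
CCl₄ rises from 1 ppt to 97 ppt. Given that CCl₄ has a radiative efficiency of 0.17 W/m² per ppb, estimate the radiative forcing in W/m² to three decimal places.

CCl₄: Δ = 97 − 1 = 96 ppt = 0.096 ppb; ΔF = 0.17 × 0.096 = 0.0163 W/m².

ΔF = 0.016 W/m²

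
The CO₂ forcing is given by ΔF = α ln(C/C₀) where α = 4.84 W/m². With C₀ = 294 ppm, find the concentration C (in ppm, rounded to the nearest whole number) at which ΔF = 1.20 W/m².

Set 4.84 ln(C/294) = 1.20, so ln(C/294) = 1.20/4.84 = 0.24793.
Then C/294 = e^0.24793 = 1.28137, giving C = 294 × 1.28137 = 376.72 ppm.

C ≈ 377 ppm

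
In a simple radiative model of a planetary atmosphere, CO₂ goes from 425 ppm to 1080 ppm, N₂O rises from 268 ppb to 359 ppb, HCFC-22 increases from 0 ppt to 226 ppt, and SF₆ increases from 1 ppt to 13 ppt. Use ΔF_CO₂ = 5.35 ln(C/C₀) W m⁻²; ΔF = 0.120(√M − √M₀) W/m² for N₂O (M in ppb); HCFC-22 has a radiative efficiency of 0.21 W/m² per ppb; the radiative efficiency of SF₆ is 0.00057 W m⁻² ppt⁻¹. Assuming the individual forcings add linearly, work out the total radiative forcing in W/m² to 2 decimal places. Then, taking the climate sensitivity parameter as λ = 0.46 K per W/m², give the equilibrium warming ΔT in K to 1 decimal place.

ΔF = 5.35 W/m²; ΔT = 2.5 K

CO₂: 5.35 × ln(1080/425) = 5.35 × ln(2.54118) = 5.35 × 0.93263 = 4.9896 W/m².
N₂O: 0.120 × (√359 − √268) = 0.120 × (18.9473 − 16.3707) = 0.120 × 2.5766 = 0.3092 W/m².
HCFC-22: Δ = 226 − 0 = 226 ppt = 0.226 ppb; ΔF = 0.21 × 0.226 = 0.0475 W/m².
SF₆: ΔF = 0.00057 × (13 − 1) = 0.00057 × 12 = 0.0068 W/m².
Total ΔF = 4.9896 + 0.3092 + 0.0475 + 0.0068 = 5.3531 W/m².
ΔT = λ ΔF = 0.46 × 5.35 = 2.4610 K.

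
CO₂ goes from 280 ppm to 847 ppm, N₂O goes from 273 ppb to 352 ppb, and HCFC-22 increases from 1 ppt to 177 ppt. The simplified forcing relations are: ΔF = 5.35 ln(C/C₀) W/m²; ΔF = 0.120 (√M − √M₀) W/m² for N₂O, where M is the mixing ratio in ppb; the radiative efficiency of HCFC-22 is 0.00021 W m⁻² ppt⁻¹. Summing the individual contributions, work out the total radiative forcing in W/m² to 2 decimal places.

ΔF = 6.23 W/m²

CO₂: 5.35 × ln(847/280) = 5.35 × ln(3.02500) = 5.35 × 1.10691 = 5.9220 W/m².
N₂O: 0.120 × (√352 − √273) = 0.120 × (18.7617 − 16.5227) = 0.120 × 2.2390 = 0.2687 W/m².
HCFC-22: ΔF = 0.00021 × (177 − 1) = 0.00021 × 176 = 0.0370 W/m².
Total ΔF = 5.9220 + 0.2687 + 0.0370 = 6.2277 W/m².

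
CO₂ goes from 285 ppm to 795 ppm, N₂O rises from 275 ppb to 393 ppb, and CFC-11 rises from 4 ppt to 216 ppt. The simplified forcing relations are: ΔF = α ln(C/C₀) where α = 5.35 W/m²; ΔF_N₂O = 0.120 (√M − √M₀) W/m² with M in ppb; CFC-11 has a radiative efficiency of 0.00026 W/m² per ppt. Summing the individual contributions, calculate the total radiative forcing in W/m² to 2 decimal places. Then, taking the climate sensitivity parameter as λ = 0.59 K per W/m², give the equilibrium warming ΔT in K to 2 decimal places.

ΔF = 5.93 W/m²; ΔT = 3.50 K

CO₂: 5.35 × ln(795/285) = 5.35 × ln(2.78947) = 5.35 × 1.02585 = 5.4883 W/m².
N₂O: 0.120 × (√393 − √275) = 0.120 × (19.8242 − 16.5831) = 0.120 × 3.2411 = 0.3889 W/m².
CFC-11: ΔF = 0.00026 × (216 − 4) = 0.00026 × 212 = 0.0551 W/m².
Total ΔF = 5.4883 + 0.3889 + 0.0551 = 5.9323 W/m².
ΔT = λ ΔF = 0.59 × 5.93 = 3.4987 K.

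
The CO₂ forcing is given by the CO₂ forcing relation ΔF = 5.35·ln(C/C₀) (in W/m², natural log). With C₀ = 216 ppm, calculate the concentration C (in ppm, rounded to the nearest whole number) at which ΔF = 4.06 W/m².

C ≈ 461 ppm

Set 5.35 ln(C/216) = 4.06, so ln(C/216) = 4.06/5.35 = 0.75888.
Then C/216 = e^0.75888 = 2.13588, giving C = 216 × 2.13588 = 461.35 ppm.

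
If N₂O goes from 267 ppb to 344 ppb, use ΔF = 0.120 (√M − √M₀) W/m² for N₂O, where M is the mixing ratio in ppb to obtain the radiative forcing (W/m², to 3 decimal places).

ΔF = 0.265 W/m²

N₂O: 0.120 × (√344 − √267) = 0.120 × (18.5472 − 16.3401) = 0.120 × 2.2071 = 0.2649 W/m².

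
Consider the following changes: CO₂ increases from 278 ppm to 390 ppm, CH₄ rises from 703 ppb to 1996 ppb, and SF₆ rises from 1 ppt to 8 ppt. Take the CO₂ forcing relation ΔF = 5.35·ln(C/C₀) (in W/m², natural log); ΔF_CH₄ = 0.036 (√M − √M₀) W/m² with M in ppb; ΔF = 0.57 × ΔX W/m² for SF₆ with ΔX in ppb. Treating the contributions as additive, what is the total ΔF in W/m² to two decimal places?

ΔF = 2.47 W/m²

CO₂: 5.35 × ln(390/278) = 5.35 × ln(1.40288) = 5.35 × 0.33853 = 1.8111 W/m².
CH₄: 0.036 × (√1996 − √703) = 0.036 × (44.6766 − 26.5141) = 0.036 × 18.1625 = 0.6539 W/m².
SF₆: Δ = 8 − 1 = 7 ppt = 0.007 ppb; ΔF = 0.57 × 0.007 = 0.0040 W/m².
Total ΔF = 1.8111 + 0.6539 + 0.0040 = 2.4690 W/m².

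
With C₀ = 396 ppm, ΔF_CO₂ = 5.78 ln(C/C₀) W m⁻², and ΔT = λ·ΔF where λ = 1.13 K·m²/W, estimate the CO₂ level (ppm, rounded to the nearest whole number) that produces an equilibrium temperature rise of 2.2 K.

C ≈ 555 ppm

Required forcing: ΔF = ΔT/λ = 2.2/1.13 = 1.9469 W/m².
Then ln(C/396) = ΔF/5.78 = 1.9469/5.78 = 0.33683.
So C = 396 × e^0.33683 = 396 × 1.40050 = 554.60 ppm.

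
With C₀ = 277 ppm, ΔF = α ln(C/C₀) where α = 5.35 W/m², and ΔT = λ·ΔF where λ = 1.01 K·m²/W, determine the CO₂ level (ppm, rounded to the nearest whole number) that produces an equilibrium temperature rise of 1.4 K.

Required forcing: ΔF = ΔT/λ = 1.4/1.01 = 1.3861 W/m².
Then ln(C/277) = ΔF/5.35 = 1.3861/5.35 = 0.25908.
So C = 277 × e^0.25908 = 277 × 1.29574 = 358.92 ppm.

C ≈ 359 ppm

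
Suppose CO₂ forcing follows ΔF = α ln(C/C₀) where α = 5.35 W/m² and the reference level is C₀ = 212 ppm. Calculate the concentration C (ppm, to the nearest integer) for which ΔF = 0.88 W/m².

C ≈ 250 ppm

Set 5.35 ln(C/212) = 0.88, so ln(C/212) = 0.88/5.35 = 0.16449.
Then C/212 = e^0.16449 = 1.17879, giving C = 212 × 1.17879 = 249.90 ppm.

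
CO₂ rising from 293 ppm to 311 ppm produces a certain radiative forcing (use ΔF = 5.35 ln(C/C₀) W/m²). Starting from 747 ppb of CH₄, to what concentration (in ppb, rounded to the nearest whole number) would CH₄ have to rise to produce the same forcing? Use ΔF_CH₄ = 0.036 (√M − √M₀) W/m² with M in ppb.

CO₂ forcing: 5.35 × ln(311/293) = 5.35 × 0.059620 = 0.31897 W/m².
Set 0.036(√M − √747) = 0.31897: √M = 0.31897/0.036 + √747 = 8.8603 + 27.3313 = 36.1916.
M = (36.1916)² = 1309.83 ppb.

M ≈ 1310 ppb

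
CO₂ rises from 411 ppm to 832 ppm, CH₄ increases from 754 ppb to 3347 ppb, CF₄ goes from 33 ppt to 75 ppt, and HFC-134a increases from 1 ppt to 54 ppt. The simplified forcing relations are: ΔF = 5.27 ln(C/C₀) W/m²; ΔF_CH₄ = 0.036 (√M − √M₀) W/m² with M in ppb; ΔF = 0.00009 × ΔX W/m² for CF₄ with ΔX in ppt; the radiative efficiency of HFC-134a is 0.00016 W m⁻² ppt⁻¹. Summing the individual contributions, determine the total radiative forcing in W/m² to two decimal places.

CO₂: 5.27 × ln(832/411) = 5.27 × ln(2.02433) = 5.27 × 0.70524 = 3.7166 W/m².
CH₄: 0.036 × (√3347 − √754) = 0.036 × (57.8533 − 27.4591) = 0.036 × 30.3942 = 1.0942 W/m².
CF₄: ΔF = 0.00009 × (75 − 33) = 0.00009 × 42 = 0.0038 W/m².
HFC-134a: ΔF = 0.00016 × (54 − 1) = 0.00016 × 53 = 0.0085 W/m².
Total ΔF = 3.7166 + 1.0942 + 0.0038 + 0.0085 = 4.8231 W/m².

ΔF = 4.82 W/m²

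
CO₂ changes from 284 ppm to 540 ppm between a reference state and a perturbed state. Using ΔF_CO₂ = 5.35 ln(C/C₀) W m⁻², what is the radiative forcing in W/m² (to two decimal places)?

ΔF = 3.44 W/m²

CO₂ absorption bands are partially saturated, so forcing scales with the logarithm of the concentration ratio.
CO₂: 5.35 × ln(540/284) = 5.35 × ln(1.90141) = 5.35 × 0.64260 = 3.4379 W/m².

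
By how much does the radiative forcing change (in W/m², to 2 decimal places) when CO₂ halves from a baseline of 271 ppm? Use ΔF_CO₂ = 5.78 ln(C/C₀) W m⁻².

ΔF = -4.01 W/m²

ΔF = 5.78 × ln(0.5) = 5.78 × -0.69315 = -4.0064 W/m².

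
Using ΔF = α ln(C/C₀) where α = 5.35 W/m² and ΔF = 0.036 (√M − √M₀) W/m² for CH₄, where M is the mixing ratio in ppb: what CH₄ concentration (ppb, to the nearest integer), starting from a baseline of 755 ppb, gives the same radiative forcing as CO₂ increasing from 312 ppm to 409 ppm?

CO₂ forcing: 5.35 × ln(409/312) = 5.35 × 0.270712 = 1.44831 W/m².
Set 0.036(√M − √755) = 1.44831: √M = 1.44831/0.036 + √755 = 40.2308 + 27.4773 = 67.7081.
M = (67.7081)² = 4584.39 ppb.

M ≈ 4584 ppb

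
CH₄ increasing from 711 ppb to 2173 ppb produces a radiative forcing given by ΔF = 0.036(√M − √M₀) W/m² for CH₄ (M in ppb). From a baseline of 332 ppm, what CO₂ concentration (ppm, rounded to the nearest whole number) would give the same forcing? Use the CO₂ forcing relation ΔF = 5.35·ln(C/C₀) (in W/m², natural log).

C ≈ 380 ppm

CH₄ forcing: 0.036 × (√2173 − √711) = 0.036 × (46.6154 − 26.6646) = 0.036 × 19.9508 = 0.71823 W/m².
Set 5.35 ln(C/332) = 0.71823: ln(C/332) = 0.71823/5.35 = 0.13425, so C = 332 × e^0.13425 = 332 × 1.14368 = 379.70 ppm.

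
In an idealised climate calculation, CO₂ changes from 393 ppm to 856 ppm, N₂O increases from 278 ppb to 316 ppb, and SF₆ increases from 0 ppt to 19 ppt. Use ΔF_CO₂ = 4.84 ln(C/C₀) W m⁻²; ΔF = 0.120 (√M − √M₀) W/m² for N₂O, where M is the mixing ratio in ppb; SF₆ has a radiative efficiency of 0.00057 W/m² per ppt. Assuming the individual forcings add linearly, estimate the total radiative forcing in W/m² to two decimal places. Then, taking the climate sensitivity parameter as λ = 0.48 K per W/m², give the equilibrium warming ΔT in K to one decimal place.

CO₂: 4.84 × ln(856/393) = 4.84 × ln(2.17812) = 4.84 × 0.77846 = 3.7677 W/m².
N₂O: 0.120 × (√316 − √278) = 0.120 × (17.7764 − 16.6733) = 0.120 × 1.1031 = 0.1324 W/m².
SF₆: ΔF = 0.00057 × (19 − 0) = 0.00057 × 19 = 0.0108 W/m².
Total ΔF = 3.7677 + 0.1324 + 0.0108 = 3.9109 W/m².
ΔT = λ ΔF = 0.48 × 3.91 = 1.8768 K.

ΔF = 3.91 W/m²; ΔT = 1.9 K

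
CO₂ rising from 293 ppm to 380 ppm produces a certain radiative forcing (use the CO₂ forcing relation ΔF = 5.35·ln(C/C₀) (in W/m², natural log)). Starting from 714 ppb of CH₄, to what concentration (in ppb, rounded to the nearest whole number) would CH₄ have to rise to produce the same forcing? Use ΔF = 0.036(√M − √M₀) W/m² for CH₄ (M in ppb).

M ≈ 4272 ppb

CO₂ forcing: 5.35 × ln(380/293) = 5.35 × 0.259999 = 1.39099 W/m².
Set 0.036(√M − √714) = 1.39099: √M = 1.39099/0.036 + √714 = 38.6386 + 26.7208 = 65.3594.
M = (65.3594)² = 4271.85 ppb.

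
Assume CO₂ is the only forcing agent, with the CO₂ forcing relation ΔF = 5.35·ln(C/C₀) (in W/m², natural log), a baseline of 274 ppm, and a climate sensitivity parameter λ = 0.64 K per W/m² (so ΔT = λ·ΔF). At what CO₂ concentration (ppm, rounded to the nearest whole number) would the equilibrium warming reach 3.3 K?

C ≈ 718 ppm

Required forcing: ΔF = ΔT/λ = 3.3/0.64 = 5.1563 W/m².
Then ln(C/274) = ΔF/5.35 = 5.1563/5.35 = 0.96379.
So C = 274 × e^0.96379 = 274 × 2.62161 = 718.32 ppm.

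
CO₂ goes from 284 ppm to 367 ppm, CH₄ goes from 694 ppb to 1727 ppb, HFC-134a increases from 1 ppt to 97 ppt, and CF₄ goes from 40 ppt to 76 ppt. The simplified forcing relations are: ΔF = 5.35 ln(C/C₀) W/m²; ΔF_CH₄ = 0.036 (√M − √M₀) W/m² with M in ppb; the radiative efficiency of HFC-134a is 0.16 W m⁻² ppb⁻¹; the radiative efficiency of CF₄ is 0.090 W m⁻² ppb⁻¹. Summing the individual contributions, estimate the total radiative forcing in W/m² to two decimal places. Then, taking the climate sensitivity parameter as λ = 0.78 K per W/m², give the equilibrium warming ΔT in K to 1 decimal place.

ΔF = 1.94 W/m²; ΔT = 1.5 K

CO₂: 5.35 × ln(367/284) = 5.35 × ln(1.29225) = 5.35 × 0.25638 = 1.3716 W/m².
CH₄: 0.036 × (√1727 − √694) = 0.036 × (41.5572 − 26.3439) = 0.036 × 15.2133 = 0.5477 W/m².
HFC-134a: Δ = 97 − 1 = 96 ppt = 0.096 ppb; ΔF = 0.16 × 0.096 = 0.0154 W/m².
CF₄: Δ = 76 − 40 = 36 ppt = 0.036 ppb; ΔF = 0.090 × 0.036 = 0.0032 W/m².
Total ΔF = 1.3716 + 0.5477 + 0.0154 + 0.0032 = 1.9379 W/m².
ΔT = λ ΔF = 0.78 × 1.94 = 1.5132 K.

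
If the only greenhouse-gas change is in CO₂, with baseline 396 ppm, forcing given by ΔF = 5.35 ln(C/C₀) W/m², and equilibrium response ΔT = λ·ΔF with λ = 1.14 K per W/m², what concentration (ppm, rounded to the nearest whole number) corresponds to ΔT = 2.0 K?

C ≈ 550 ppm

Required forcing: ΔF = ΔT/λ = 2.0/1.14 = 1.7544 W/m².
Then ln(C/396) = ΔF/5.35 = 1.7544/5.35 = 0.32793.
So C = 396 × e^0.32793 = 396 × 1.38809 = 549.68 ppm.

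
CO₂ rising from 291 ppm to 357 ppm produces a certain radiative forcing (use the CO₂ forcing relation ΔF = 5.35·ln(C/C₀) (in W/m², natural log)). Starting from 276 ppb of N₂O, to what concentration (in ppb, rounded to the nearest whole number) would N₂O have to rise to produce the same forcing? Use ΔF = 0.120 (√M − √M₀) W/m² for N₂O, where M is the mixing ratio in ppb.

M ≈ 662 ppb

CO₂ forcing: 5.35 × ln(357/291) = 5.35 × 0.204413 = 1.09361 W/m².
Set 0.120(√M − √276) = 1.09361: √M = 1.09361/0.120 + √276 = 9.1134 + 16.6132 = 25.7266.
M = (25.7266)² = 661.86 ppb.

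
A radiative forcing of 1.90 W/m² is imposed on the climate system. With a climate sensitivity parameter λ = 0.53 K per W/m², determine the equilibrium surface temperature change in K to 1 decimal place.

ΔT = λ ΔF = 0.53 × 1.90 = 1.0070 K.

ΔT = 1.0 K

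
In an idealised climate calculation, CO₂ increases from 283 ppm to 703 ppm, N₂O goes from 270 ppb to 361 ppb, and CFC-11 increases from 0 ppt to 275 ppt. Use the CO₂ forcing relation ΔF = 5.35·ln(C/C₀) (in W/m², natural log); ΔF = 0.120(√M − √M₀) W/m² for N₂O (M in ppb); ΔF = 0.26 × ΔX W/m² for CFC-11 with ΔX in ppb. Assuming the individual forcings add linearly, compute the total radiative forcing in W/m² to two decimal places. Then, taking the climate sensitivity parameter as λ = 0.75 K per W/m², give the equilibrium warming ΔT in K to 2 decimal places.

CO₂: 5.35 × ln(703/283) = 5.35 × ln(2.48410) = 5.35 × 0.90991 = 4.8680 W/m².
N₂O: 0.120 × (√361 − √270) = 0.120 × (19.0000 − 16.4317) = 0.120 × 2.5683 = 0.3082 W/m².
CFC-11: Δ = 275 − 0 = 275 ppt = 0.275 ppb; ΔF = 0.26 × 0.275 = 0.0715 W/m².
Total ΔF = 4.8680 + 0.3082 + 0.0715 = 5.2477 W/m².
ΔT = λ ΔF = 0.75 × 5.25 = 3.9375 K.

ΔF = 5.25 W/m²; ΔT = 3.94 K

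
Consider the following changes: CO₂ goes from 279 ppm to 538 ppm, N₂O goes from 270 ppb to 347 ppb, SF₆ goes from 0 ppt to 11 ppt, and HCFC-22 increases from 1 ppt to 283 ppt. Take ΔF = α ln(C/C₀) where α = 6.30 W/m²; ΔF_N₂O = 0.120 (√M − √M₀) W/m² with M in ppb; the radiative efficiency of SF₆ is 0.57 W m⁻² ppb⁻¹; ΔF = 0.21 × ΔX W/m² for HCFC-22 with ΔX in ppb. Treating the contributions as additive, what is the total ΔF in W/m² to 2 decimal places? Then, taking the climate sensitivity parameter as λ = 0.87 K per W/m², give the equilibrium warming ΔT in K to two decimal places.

CO₂: 6.30 × ln(538/279) = 6.30 × ln(1.92832) = 6.30 × 0.65665 = 4.1369 W/m².
N₂O: 0.120 × (√347 − √270) = 0.120 × (18.6279 − 16.4317) = 0.120 × 2.1962 = 0.2635 W/m².
SF₆: Δ = 11 − 0 = 11 ppt = 0.011 ppb; ΔF = 0.57 × 0.011 = 0.0063 W/m².
HCFC-22: Δ = 283 − 1 = 282 ppt = 0.282 ppb; ΔF = 0.21 × 0.282 = 0.0592 W/m².
Total ΔF = 4.1369 + 0.2635 + 0.0063 + 0.0592 = 4.4659 W/m².
ΔT = λ ΔF = 0.87 × 4.47 = 3.8889 K.

ΔF = 4.47 W/m²; ΔT = 3.89 K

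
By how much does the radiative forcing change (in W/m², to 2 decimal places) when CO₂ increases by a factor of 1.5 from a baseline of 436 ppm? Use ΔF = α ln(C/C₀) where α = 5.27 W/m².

ΔF = 2.14 W/m²

ΔF = 5.27 × ln(1.5) = 5.27 × 0.40547 = 2.1368 W/m².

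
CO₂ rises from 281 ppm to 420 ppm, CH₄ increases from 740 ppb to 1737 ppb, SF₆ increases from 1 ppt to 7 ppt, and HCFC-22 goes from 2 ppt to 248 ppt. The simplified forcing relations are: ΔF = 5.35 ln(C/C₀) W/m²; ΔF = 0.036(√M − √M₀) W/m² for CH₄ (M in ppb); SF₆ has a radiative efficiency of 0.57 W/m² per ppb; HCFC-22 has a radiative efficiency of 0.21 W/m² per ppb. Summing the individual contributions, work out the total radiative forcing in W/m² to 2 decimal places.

CO₂: 5.35 × ln(420/281) = 5.35 × ln(1.49466) = 5.35 × 0.40190 = 2.1502 W/m².
CH₄: 0.036 × (√1737 − √740) = 0.036 × (41.6773 − 27.2029) = 0.036 × 14.4744 = 0.5211 W/m².
SF₆: Δ = 7 − 1 = 6 ppt = 0.006 ppb; ΔF = 0.57 × 0.006 = 0.0034 W/m².
HCFC-22: Δ = 248 − 2 = 246 ppt = 0.246 ppb; ΔF = 0.21 × 0.246 = 0.0517 W/m².
Total ΔF = 2.1502 + 0.5211 + 0.0034 + 0.0517 = 2.7264 W/m².

ΔF = 2.73 W/m²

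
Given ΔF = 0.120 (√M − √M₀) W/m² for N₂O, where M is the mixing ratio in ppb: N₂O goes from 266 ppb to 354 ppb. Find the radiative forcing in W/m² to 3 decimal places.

N₂O: 0.120 × (√354 − √266) = 0.120 × (18.8149 − 16.3095) = 0.120 × 2.5054 = 0.3006 W/m².

ΔF = 0.301 W/m²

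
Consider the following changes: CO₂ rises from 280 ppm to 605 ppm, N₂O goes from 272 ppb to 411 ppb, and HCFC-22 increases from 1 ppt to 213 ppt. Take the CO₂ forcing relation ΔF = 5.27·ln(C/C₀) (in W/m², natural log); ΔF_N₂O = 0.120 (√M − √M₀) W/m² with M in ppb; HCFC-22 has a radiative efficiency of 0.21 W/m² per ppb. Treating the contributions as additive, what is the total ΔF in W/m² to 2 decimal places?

CO₂: 5.27 × ln(605/280) = 5.27 × ln(2.16071) = 5.27 × 0.77044 = 4.0602 W/m².
N₂O: 0.120 × (√411 − √272) = 0.120 × (20.2731 − 16.4924) = 0.120 × 3.7807 = 0.4537 W/m².
HCFC-22: Δ = 213 − 1 = 212 ppt = 0.212 ppb; ΔF = 0.21 × 0.212 = 0.0445 W/m².
Total ΔF = 4.0602 + 0.4537 + 0.0445 = 4.5584 W/m².

ΔF = 4.56 W/m²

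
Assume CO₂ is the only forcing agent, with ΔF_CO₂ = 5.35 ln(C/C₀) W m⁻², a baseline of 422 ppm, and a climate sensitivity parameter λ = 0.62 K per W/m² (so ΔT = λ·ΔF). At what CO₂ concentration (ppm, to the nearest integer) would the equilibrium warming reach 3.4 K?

C ≈ 1176 ppm

Required forcing: ΔF = ΔT/λ = 3.4/0.62 = 5.4839 W/m².
Then ln(C/422) = ΔF/5.35 = 5.4839/5.35 = 1.02503.
So C = 422 × e^1.02503 = 422 × 2.78718 = 1176.19 ppm.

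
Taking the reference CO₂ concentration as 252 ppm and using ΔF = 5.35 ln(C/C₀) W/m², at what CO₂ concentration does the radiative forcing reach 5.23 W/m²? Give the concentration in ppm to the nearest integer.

C ≈ 670 ppm

Set 5.35 ln(C/252) = 5.23, so ln(C/252) = 5.23/5.35 = 0.97757.
Then C/252 = e^0.97757 = 2.65799, giving C = 252 × 2.65799 = 669.81 ppm.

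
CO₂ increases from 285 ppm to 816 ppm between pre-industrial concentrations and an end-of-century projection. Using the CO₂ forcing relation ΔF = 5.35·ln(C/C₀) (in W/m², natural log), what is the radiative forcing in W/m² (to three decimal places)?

CO₂: 5.35 × ln(816/285) = 5.35 × ln(2.86316) = 5.35 × 1.05193 = 5.6278 W/m².

ΔF = 5.628 W/m²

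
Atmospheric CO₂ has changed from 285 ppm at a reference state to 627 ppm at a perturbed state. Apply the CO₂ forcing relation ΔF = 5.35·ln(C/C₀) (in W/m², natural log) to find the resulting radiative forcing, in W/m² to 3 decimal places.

ΔF = 4.218 W/m²

CO₂: 5.35 × ln(627/285) = 5.35 × ln(2.20000) = 5.35 × 0.78846 = 4.2183 W/m².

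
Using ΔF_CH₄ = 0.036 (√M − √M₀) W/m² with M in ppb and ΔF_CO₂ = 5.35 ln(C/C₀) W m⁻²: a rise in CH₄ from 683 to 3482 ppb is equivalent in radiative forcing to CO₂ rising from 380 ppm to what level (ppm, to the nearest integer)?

C ≈ 474 ppm

CH₄ forcing: 0.036 × (√3482 − √683) = 0.036 × (59.0085 − 26.1343) = 0.036 × 32.8742 = 1.18347 W/m².
Set 5.35 ln(C/380) = 1.18347: ln(C/380) = 1.18347/5.35 = 0.22121, so C = 380 × e^0.22121 = 380 × 1.24759 = 474.08 ppm.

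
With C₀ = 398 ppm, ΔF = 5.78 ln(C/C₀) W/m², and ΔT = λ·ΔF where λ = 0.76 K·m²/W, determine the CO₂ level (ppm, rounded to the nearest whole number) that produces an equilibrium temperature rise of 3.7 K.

C ≈ 924 ppm

Required forcing: ΔF = ΔT/λ = 3.7/0.76 = 4.8684 W/m².
Then ln(C/398) = ΔF/5.78 = 4.8684/5.78 = 0.84228.
So C = 398 × e^0.84228 = 398 × 2.32165 = 924.02 ppm.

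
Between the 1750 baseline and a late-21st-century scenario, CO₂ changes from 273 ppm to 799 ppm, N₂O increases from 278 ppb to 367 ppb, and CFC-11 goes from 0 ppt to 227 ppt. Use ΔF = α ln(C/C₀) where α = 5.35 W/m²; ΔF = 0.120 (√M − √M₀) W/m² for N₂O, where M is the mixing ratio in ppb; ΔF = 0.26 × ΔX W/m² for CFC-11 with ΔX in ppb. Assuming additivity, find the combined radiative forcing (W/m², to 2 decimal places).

ΔF = 6.10 W/m²

CO₂: 5.35 × ln(799/273) = 5.35 × ln(2.92674) = 5.35 × 1.07389 = 5.7453 W/m².
N₂O: 0.120 × (√367 − √278) = 0.120 × (19.1572 − 16.6733) = 0.120 × 2.4839 = 0.2981 W/m².
CFC-11: Δ = 227 − 0 = 227 ppt = 0.227 ppb; ΔF = 0.26 × 0.227 = 0.0590 W/m².
Total ΔF = 5.7453 + 0.2981 + 0.0590 = 6.1024 W/m².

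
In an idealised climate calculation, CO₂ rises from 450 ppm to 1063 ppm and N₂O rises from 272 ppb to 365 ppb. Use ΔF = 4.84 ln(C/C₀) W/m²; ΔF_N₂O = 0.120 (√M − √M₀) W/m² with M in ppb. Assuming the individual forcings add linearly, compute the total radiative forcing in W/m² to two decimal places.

ΔF = 4.47 W/m²

CO₂: 4.84 × ln(1063/450) = 4.84 × ln(2.36222) = 4.84 × 0.85960 = 4.1605 W/m².
N₂O: 0.120 × (√365 − √272) = 0.120 × (19.1050 − 16.4924) = 0.120 × 2.6126 = 0.3135 W/m².
Total ΔF = 4.1605 + 0.3135 = 4.4740 W/m².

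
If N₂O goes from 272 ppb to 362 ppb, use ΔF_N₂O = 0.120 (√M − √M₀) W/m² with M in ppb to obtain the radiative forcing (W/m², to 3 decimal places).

N₂O: 0.120 × (√362 − √272) = 0.120 × (19.0263 − 16.4924) = 0.120 × 2.5339 = 0.3041 W/m².

ΔF = 0.304 W/m²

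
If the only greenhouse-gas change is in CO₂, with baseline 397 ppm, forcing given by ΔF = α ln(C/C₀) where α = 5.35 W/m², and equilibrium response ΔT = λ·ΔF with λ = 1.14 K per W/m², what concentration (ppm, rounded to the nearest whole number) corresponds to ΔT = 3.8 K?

Required forcing: ΔF = ΔT/λ = 3.8/1.14 = 3.3333 W/m².
Then ln(C/397) = ΔF/5.35 = 3.3333/5.35 = 0.62305.
So C = 397 × e^0.62305 = 397 × 1.86461 = 740.25 ppm.

C ≈ 740 ppm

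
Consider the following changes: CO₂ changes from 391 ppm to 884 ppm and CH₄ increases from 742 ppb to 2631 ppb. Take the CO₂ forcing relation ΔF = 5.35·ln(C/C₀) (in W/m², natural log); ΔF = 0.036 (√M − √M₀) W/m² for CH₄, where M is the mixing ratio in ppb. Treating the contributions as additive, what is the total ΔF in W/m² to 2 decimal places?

CO₂: 5.35 × ln(884/391) = 5.35 × ln(2.26087) = 5.35 × 0.81575 = 4.3643 W/m².
CH₄: 0.036 × (√2631 − √742) = 0.036 × (51.2933 − 27.2397) = 0.036 × 24.0536 = 0.8659 W/m².
Total ΔF = 4.3643 + 0.8659 = 5.2302 W/m².

ΔF = 5.23 W/m²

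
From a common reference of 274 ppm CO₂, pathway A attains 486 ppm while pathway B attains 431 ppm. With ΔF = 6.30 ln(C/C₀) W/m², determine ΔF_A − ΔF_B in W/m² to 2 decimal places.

ΔF_A − ΔF_B = 0.76 W/m²

ΔF_A = 6.30 ln(486/274) = 6.30 × 0.57308 = 3.6104 W/m².
ΔF_B = 6.30 ln(431/274) = 6.30 × 0.45298 = 2.8538 W/m².
Difference: 3.6104 − 2.8538 = 0.7566 W/m².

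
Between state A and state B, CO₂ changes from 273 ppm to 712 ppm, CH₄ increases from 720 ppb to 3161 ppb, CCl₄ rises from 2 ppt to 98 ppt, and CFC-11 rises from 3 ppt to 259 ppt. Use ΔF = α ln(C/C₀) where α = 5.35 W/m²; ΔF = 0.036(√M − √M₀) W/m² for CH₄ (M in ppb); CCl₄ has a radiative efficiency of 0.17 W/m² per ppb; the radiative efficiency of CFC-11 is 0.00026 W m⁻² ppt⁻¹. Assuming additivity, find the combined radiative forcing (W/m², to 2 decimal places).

ΔF = 6.27 W/m²

CO₂: 5.35 × ln(712/273) = 5.35 × ln(2.60806) = 5.35 × 0.95861 = 5.1286 W/m².
CH₄: 0.036 × (√3161 − √720) = 0.036 × (56.2228 − 26.8328) = 0.036 × 29.3900 = 1.0580 W/m².
CCl₄: Δ = 98 − 2 = 96 ppt = 0.096 ppb; ΔF = 0.17 × 0.096 = 0.0163 W/m².
CFC-11: ΔF = 0.00026 × (259 − 3) = 0.00026 × 256 = 0.0666 W/m².
Total ΔF = 5.1286 + 1.0580 + 0.0163 + 0.0666 = 6.2695 W/m².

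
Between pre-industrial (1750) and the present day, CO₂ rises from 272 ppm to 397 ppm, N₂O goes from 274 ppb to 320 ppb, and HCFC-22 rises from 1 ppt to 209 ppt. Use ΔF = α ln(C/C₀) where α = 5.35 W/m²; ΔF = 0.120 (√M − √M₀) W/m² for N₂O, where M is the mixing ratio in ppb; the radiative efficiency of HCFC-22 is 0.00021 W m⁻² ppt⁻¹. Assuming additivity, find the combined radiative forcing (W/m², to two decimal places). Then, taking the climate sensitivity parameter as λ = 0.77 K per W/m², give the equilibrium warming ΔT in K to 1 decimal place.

CO₂: 5.35 × ln(397/272) = 5.35 × ln(1.45956) = 5.35 × 0.37814 = 2.0230 W/m².
N₂O: 0.120 × (√320 − √274) = 0.120 × (17.8885 − 16.5529) = 0.120 × 1.3356 = 0.1603 W/m².
HCFC-22: ΔF = 0.00021 × (209 − 1) = 0.00021 × 208 = 0.0437 W/m².
Total ΔF = 2.0230 + 0.1603 + 0.0437 = 2.2270 W/m².
ΔT = λ ΔF = 0.77 × 2.23 = 1.7171 K.

ΔF = 2.23 W/m²; ΔT = 1.7 K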